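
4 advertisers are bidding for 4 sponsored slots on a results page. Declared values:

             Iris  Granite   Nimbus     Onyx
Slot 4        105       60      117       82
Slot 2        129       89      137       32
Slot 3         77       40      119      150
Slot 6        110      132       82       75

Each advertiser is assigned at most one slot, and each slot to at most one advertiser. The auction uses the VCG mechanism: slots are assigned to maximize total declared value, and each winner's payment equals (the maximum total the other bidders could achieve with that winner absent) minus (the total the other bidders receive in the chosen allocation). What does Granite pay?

Efficient allocation: Iris→Slot 2 ($129), Granite→Slot 6 ($132), Nimbus→Slot 4 ($117), Onyx→Slot 3 ($150); total welfare W = $528.
Granite receives Slot 6 at value $132, so the others get W − 132 = $396.
Without Granite: best allocation of the remaining 3 bidders over all 4 slots is Iris→Slot 6 ($110), Nimbus→Slot 2 ($137), Onyx→Slot 3 ($150), total $397.
VCG payment = (others' best without Granite) − (others' welfare with Granite) = 397 − 396 = $1.

Granite pays $1.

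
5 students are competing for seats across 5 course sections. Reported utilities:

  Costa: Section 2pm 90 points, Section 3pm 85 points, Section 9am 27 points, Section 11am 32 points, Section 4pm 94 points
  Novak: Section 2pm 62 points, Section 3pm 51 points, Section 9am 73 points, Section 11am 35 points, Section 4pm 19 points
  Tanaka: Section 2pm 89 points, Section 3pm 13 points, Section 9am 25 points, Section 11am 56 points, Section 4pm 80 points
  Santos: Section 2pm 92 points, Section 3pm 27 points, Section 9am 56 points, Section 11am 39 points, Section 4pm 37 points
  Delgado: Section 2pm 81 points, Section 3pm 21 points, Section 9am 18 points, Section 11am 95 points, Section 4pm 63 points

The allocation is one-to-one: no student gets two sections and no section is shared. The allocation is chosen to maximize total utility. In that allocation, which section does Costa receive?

Optimal: Costa→Section 3pm (85 points), Novak→Section 9am (73 points), Tanaka→Section 4pm (80 points), Santos→Section 2pm (92 points), Delgado→Section 11am (95 points) — total 85+73+80+92+95 = 425 points.
Row-greedy (each student in turn takes its best remaining section) gives 316 points, worse by 109.
Costa's own top section is Section 4pm (94 points), but forcing Costa→Section 4pm and reassigning the rest optimally gives only 385 points — worse by 40.

Costa receives Section 3pm.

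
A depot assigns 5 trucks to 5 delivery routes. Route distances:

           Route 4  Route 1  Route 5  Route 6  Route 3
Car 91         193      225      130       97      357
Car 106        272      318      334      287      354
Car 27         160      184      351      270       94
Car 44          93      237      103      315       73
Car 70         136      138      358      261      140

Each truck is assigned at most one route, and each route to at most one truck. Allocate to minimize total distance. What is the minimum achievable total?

This is the linear assignment problem.
Optimal: Car 91→Route 6 (97 km), Car 106→Route 4 (272 km), Car 27→Route 3 (94 km), Car 44→Route 5 (103 km), Car 70→Route 1 (138 km) — total 97+272+94+103+138 = 704 km.
Min-entry greedy (repeatedly take the single cheapest remaining cell) gives 824 km, worse by 120.
Swapping Car 91↔Car 27 (Car 91→Route 3 357 km, Car 27→Route 6 270 km) adds 436.
Checked against all permutations: 704 km is optimal.

Minimum total: 704 km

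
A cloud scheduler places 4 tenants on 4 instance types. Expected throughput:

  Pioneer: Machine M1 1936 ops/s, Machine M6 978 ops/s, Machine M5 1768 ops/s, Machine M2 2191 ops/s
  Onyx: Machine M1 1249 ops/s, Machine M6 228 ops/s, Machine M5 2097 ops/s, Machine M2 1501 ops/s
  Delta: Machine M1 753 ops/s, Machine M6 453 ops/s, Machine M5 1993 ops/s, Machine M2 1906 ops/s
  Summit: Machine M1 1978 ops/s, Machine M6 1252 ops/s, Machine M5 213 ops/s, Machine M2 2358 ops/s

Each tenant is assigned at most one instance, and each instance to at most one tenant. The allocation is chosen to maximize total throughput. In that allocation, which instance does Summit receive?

Summit receives Machine M6.

Optimal: Pioneer→Machine M1 (1936 ops/s), Onyx→Machine M5 (2097 ops/s), Delta→Machine M2 (1906 ops/s), Summit→Machine M6 (1252 ops/s) — total 1936+2097+1906+1252 = 7191 ops/s.
Max-entry greedy (repeatedly take the single best remaining cell) gives 6844 ops/s, worse by 347.
Next-best assignment: Pioneer→Machine M6, Onyx→Machine M5, Delta→Machine M2, Summit→Machine M1 = 6959 ops/s.
Summit's own top instance is Machine M2 (2358 ops/s), but forcing Summit→Machine M2 and reassigning the rest optimally gives only 6844 ops/s — worse by 347.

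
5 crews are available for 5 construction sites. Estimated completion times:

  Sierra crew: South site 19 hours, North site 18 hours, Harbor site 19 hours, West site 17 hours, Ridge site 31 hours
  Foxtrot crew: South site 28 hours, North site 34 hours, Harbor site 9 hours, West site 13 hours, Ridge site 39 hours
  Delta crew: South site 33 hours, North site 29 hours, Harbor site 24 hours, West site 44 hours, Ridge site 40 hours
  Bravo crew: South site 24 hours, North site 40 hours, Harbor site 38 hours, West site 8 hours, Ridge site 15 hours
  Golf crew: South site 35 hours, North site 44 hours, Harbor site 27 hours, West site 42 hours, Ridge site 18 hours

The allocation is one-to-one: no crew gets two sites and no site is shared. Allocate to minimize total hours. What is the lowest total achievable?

Minimum total: 83 hours

This is a one-to-one assignment (minimum-cost bipartite matching).
Optimal: Sierra crew→South site (19 hours), Foxtrot crew→Harbor site (9 hours), Delta crew→North site (29 hours), Bravo crew→West site (8 hours), Golf crew→Ridge site (18 hours) — total 19+9+29+8+18 = 83 hours.
Min-entry greedy (repeatedly take the single cheapest remaining cell) gives 86 hours, worse by 3.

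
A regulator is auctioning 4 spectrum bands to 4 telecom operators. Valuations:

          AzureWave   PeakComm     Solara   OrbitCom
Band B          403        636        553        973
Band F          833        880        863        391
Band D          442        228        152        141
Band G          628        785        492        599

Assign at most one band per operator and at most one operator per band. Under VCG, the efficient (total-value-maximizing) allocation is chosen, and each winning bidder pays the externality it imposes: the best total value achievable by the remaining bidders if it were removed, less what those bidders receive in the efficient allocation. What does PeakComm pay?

Efficient allocation: AzureWave→Band D ($442M), PeakComm→Band G ($785M), Solara→Band F ($863M), OrbitCom→Band B ($973M); total welfare W = $3063M.
PeakComm receives Band G at value $785M, so the others get W − 785 = $2278M.
Without PeakComm: best allocation of the remaining 3 bidders over all 4 bands is AzureWave→Band G ($628M), Solara→Band F ($863M), OrbitCom→Band B ($973M), total $2464M.
VCG payment = (others' best without PeakComm) − (others' welfare with PeakComm) = 2464 − 2278 = $186M.

PeakComm pays $186M.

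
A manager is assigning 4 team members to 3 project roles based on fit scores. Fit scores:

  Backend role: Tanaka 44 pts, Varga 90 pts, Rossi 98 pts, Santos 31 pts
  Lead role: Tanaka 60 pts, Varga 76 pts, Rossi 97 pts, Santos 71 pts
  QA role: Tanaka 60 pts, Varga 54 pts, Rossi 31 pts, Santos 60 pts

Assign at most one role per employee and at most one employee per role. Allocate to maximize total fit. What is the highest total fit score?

Maximum total: 247 pts

Optimal: Varga→Backend role (90 pts), Rossi→Lead role (97 pts), Tanaka→QA role (60 pts) — total 90+97+60 = 247 pts.
Column-greedy (each role in turn goes to its best remaining employee) gives 234 pts, worse by 13.
No other one-to-one assignment exceeds 247 pts.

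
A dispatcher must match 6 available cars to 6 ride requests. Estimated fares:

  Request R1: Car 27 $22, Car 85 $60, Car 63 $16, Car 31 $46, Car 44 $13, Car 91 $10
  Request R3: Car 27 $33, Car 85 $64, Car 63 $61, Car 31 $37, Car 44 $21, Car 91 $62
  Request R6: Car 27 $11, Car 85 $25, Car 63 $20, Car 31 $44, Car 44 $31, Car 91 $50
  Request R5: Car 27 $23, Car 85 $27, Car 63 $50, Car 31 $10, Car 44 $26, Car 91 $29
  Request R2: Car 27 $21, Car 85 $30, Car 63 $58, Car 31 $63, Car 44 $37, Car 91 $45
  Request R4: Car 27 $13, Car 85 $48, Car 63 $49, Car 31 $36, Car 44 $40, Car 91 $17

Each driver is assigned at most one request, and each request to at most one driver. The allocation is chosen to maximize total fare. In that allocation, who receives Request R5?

Car 27 receives Request R5.

Optimal: Car 27→Request R5 ($23), Car 85→Request R1 ($60), Car 63→Request R3 ($61), Car 31→Request R2 ($63), Car 44→Request R4 ($40), Car 91→Request R6 ($50) — total 23+60+61+63+40+50 = $297.
Row-greedy (each driver in turn takes its best remaining request) gives $264, worse by 33.
Next-best assignment: Car 27→Request R3, Car 85→Request R1, Car 63→Request R5, Car 31→Request R2, Car 44→Request R4, Car 91→Request R6 = $296.
No other one-to-one assignment exceeds $297.
Car 27's own top request is Request R3 ($33), but forcing Car 27→Request R3 and reassigning the rest optimally gives only $296 — worse by 1.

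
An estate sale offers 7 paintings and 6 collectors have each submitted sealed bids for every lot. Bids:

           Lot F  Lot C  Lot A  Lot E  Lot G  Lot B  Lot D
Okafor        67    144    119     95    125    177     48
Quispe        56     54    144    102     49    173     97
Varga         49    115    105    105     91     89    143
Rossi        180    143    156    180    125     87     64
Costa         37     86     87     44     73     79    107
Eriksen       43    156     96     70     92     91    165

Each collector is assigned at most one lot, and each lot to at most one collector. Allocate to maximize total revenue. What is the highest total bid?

Max total: $873

This is a one-to-one assignment (maximum-weight bipartite matching).
Optimal: Okafor→Lot B ($177), Quispe→Lot A ($144), Varga→Lot D ($143), Rossi→Lot F ($180), Costa→Lot G ($73), Eriksen→Lot C ($156) — total 177+144+143+180+73+156 = $873.
Row-greedy (each collector in turn takes its best remaining lot) gives $822, worse by 51.
No other one-to-one assignment exceeds $873.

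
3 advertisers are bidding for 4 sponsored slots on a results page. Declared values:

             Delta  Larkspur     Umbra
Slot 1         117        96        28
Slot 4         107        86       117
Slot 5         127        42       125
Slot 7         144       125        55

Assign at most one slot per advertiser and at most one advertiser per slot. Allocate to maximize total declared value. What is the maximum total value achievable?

Maximum total: $369

Optimal: Delta→Slot 5 ($127), Larkspur→Slot 7 ($125), Umbra→Slot 4 ($117) — total 127+125+117 = $369.
Column-greedy (each slot in turn goes to its best remaining advertiser) gives $276, worse by 93.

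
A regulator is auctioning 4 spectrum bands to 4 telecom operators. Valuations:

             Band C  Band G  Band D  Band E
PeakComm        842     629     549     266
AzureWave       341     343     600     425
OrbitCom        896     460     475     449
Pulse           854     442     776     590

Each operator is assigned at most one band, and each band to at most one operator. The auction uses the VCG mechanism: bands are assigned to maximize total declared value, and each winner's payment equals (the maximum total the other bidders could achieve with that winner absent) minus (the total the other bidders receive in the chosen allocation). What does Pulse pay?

Efficient allocation: PeakComm→Band G ($629M), AzureWave→Band E ($425M), OrbitCom→Band C ($896M), Pulse→Band D ($776M); total welfare W = $2726M.
Pulse receives Band D at value $776M, so the others get W − 776 = $1950M.
Without Pulse: best allocation of the remaining 3 bidders over all 4 bands is PeakComm→Band G ($629M), AzureWave→Band D ($600M), OrbitCom→Band C ($896M), total $2125M.
VCG payment = (others' best without Pulse) − (others' welfare with Pulse) = 2125 − 1950 = $175M.

Pulse pays $175M.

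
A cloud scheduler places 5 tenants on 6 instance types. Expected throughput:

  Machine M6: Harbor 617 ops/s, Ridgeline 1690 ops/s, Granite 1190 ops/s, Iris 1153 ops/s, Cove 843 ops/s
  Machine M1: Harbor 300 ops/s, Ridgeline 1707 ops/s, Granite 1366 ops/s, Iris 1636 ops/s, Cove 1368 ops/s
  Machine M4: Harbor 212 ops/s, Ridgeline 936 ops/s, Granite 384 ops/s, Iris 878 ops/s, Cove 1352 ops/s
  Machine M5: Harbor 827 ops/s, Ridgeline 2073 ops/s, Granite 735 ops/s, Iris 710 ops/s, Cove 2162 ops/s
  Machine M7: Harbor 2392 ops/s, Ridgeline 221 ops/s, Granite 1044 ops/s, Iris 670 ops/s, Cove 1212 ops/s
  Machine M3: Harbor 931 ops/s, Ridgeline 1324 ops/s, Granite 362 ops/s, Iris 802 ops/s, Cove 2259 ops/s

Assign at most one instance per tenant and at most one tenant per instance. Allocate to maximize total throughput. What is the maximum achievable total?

Maximum total: 9550 ops/s

This is the linear assignment problem.
Optimal: Harbor→Machine M7 (2392 ops/s), Ridgeline→Machine M5 (2073 ops/s), Granite→Machine M6 (1190 ops/s), Iris→Machine M1 (1636 ops/s), Cove→Machine M3 (2259 ops/s) — total 2392+2073+1190+1636+2259 = 9550 ops/s.
Row-greedy (each tenant in turn takes its best remaining instance) gives 9243 ops/s, worse by 307.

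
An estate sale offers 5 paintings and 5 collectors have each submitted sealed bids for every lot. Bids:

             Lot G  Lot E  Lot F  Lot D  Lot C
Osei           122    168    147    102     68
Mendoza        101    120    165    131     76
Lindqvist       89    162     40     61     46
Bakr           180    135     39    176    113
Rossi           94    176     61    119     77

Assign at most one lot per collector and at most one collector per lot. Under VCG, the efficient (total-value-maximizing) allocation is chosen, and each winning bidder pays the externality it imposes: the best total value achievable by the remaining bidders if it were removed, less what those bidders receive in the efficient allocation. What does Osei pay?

Osei pays $46.

Efficient allocation: Osei→Lot G ($122), Mendoza→Lot F ($165), Lindqvist→Lot E ($162), Bakr→Lot D ($176), Rossi→Lot C ($77); total welfare W = $702.
Osei receives Lot G at value $122, so the others get W − 122 = $580.
Without Osei: best allocation of the remaining 4 bidders over all 5 lots is Mendoza→Lot F ($165), Lindqvist→Lot E ($162), Bakr→Lot G ($180), Rossi→Lot D ($119), total $626.
VCG payment = (others' best without Osei) − (others' welfare with Osei) = 626 − 580 = $46.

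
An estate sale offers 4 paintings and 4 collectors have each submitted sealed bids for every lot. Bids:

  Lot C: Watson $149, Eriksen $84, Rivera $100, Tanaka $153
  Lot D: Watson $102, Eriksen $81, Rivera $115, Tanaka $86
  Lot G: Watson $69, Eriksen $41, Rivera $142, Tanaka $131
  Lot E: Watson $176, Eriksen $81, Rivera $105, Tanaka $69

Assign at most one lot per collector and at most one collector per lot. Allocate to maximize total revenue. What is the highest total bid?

Maximum total: $552

Treat this as an assignment problem: match each collector to one lot.
Optimal: Watson→Lot E ($176), Eriksen→Lot D ($81), Rivera→Lot G ($142), Tanaka→Lot C ($153) — total 176+81+142+153 = $552.
Row-greedy (each collector in turn takes its best remaining lot) gives $488, worse by 64.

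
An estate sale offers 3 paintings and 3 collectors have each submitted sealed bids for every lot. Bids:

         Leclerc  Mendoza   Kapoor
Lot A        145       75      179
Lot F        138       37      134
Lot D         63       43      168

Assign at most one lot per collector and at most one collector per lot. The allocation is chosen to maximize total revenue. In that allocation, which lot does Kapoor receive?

Kapoor receives Lot D.

Optimal: Leclerc→Lot F ($138), Mendoza→Lot A ($75), Kapoor→Lot D ($168) — total 138+75+168 = $381.
Max-entry greedy (repeatedly take the single best remaining cell) gives $360, worse by 21.
No other one-to-one assignment exceeds $381.
Kapoor's own top lot is Lot A ($179), but forcing Kapoor→Lot A and reassigning the rest optimally gives only $360 — worse by 21.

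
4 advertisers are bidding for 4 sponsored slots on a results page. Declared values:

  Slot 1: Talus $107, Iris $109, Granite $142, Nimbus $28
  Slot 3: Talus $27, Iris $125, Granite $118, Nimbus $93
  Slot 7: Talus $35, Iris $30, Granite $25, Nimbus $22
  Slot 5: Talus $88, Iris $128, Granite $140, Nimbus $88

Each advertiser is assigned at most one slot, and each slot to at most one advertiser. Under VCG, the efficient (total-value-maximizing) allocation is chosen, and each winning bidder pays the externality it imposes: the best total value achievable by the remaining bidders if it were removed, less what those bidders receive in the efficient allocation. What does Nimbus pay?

Nimbus pays $67.

Efficient allocation: Talus→Slot 7 ($35), Iris→Slot 5 ($128), Granite→Slot 1 ($142), Nimbus→Slot 3 ($93); total welfare W = $398.
Nimbus receives Slot 3 at value $93, so the others get W − 93 = $305.
Without Nimbus: best allocation of the remaining 3 bidders over all 4 slots is Talus→Slot 1 ($107), Iris→Slot 3 ($125), Granite→Slot 5 ($140), total $372.
VCG payment = (others' best without Nimbus) − (others' welfare with Nimbus) = 372 − 305 = $67.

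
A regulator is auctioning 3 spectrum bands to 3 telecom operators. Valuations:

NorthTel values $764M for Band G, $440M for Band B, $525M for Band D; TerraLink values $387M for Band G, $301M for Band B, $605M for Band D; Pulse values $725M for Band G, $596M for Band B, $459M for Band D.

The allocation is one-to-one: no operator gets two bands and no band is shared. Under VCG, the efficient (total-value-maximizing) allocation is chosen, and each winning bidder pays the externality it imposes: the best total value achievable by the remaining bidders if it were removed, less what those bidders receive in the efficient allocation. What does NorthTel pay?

Efficient allocation: NorthTel→Band G ($764M), TerraLink→Band D ($605M), Pulse→Band B ($596M); total welfare W = $1965M.
NorthTel receives Band G at value $764M, so the others get W − 764 = $1201M.
Without NorthTel: best allocation of the remaining 2 bidders over all 3 bands is TerraLink→Band D ($605M), Pulse→Band G ($725M), total $1330M.
VCG payment = (others' best without NorthTel) − (others' welfare with NorthTel) = 1330 − 1201 = $129M.

NorthTel pays $129M.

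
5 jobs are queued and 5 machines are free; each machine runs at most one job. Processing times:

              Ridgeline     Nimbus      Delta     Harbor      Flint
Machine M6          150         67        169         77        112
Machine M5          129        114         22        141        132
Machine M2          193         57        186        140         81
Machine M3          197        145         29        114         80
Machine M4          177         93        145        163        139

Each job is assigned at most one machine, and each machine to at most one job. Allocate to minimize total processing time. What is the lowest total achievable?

Min total: 409 min

Optimal: Ridgeline→Machine M5 (129 min), Nimbus→Machine M4 (93 min), Delta→Machine M3 (29 min), Harbor→Machine M6 (77 min), Flint→Machine M2 (81 min) — total 129+93+29+77+81 = 409 min.
Min-entry greedy (repeatedly take the single cheapest remaining cell) gives 413 min, worse by 4.
Every other assignment is strictly worse.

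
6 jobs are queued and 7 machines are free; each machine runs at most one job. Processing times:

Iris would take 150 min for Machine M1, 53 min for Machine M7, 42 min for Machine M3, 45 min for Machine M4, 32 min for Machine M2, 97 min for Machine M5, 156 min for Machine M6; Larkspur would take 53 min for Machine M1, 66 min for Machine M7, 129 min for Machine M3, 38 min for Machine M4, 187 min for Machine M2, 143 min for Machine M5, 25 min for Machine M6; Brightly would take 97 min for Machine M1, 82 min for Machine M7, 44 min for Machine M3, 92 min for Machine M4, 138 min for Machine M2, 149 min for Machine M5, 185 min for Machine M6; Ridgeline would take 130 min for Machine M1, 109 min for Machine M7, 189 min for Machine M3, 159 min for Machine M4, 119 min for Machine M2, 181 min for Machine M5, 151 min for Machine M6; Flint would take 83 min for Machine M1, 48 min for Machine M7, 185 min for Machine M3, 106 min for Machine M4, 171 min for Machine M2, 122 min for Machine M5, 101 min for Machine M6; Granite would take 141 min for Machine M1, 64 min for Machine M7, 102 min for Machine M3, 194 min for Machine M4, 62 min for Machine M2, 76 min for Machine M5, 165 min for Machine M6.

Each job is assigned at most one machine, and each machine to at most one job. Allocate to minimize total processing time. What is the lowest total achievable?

Minimum total: 354 min

Optimal: Iris→Machine M4 (45 min), Larkspur→Machine M6 (25 min), Brightly→Machine M3 (44 min), Ridgeline→Machine M1 (130 min), Flint→Machine M7 (48 min), Granite→Machine M2 (62 min) — total 45+25+44+130+48+62 = 354 min.
Min-entry greedy (repeatedly take the single cheapest remaining cell) gives 355 min, worse by 1.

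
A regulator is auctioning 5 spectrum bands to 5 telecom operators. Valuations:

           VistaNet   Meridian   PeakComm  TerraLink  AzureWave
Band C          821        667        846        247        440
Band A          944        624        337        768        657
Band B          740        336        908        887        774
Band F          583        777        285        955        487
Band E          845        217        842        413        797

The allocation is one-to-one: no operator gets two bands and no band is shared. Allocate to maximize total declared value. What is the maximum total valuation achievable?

Treat this as an assignment problem: match each operator to one band.
Optimal: VistaNet→Band A ($944M), Meridian→Band C ($667M), PeakComm→Band B ($908M), TerraLink→Band F ($955M), AzureWave→Band E ($797M) — total 944+667+908+955+797 = $4271M.
Column-greedy (each band in turn goes to its best remaining operator) gives $4251M, worse by 20.
Next-best assignment: VistaNet→Band A, Meridian→Band F, PeakComm→Band C, TerraLink→Band B, AzureWave→Band E = $4251M.
Every other assignment is strictly worse.

Maximum total: $4271M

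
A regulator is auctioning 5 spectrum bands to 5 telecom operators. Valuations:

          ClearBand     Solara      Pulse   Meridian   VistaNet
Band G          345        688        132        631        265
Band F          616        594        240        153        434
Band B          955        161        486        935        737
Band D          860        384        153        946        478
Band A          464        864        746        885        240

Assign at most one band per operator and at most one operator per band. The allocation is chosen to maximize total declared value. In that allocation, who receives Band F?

This is the linear assignment problem.
Optimal: ClearBand→Band B ($955M), Solara→Band G ($688M), Pulse→Band A ($746M), Meridian→Band D ($946M), VistaNet→Band F ($434M) — total 955+688+746+946+434 = $3769M.
Swapping ClearBand↔Meridian (ClearBand→Band D $860M, Meridian→Band B $935M) loses 106.
VistaNet's own top band is Band B ($737M), but forcing VistaNet→Band B and reassigning the rest optimally gives only $3733M — worse by 36.

VistaNet receives Band F.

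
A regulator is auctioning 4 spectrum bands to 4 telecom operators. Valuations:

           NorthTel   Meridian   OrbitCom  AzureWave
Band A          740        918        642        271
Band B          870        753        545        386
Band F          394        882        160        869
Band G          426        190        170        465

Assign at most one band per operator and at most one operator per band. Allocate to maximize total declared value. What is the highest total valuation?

Max total: $2859M

Optimal: NorthTel→Band B ($870M), Meridian→Band F ($882M), OrbitCom→Band A ($642M), AzureWave→Band G ($465M) — total 870+882+642+465 = $2859M.
Column-greedy (each band in turn goes to its best remaining operator) gives $2827M, worse by 32.
Next-best assignment: NorthTel→Band B, Meridian→Band A, OrbitCom→Band G, AzureWave→Band F = $2827M.
Swapping AzureWave↔Meridian (AzureWave→Band F $869M, Meridian→Band G $190M) loses 288.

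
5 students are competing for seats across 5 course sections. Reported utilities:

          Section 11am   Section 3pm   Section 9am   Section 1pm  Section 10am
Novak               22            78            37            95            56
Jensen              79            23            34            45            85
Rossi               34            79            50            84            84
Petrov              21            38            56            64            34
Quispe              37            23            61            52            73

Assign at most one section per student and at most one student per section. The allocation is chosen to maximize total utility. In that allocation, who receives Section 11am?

Optimal: Novak→Section 1pm (95 points), Jensen→Section 11am (79 points), Rossi→Section 3pm (79 points), Petrov→Section 9am (56 points), Quispe→Section 10am (73 points) — total 95+79+79+56+73 = 382 points.
Jensen's own top section is Section 10am (85 points), but forcing Jensen→Section 10am and reassigning the rest optimally gives only 352 points — worse by 30.

Jensen receives Section 11am.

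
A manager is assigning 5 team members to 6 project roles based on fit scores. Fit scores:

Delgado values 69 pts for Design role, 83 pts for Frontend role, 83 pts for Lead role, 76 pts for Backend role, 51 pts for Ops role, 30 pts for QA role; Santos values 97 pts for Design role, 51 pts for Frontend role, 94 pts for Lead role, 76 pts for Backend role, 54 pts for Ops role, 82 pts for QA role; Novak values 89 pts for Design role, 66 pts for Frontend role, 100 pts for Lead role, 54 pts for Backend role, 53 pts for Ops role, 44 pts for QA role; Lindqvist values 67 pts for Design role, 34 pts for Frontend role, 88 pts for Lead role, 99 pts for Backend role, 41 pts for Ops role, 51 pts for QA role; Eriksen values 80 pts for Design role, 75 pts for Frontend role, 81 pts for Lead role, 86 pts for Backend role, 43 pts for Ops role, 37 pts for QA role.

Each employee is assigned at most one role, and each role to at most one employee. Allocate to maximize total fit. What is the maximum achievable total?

Max total: 444 pts

This is the linear assignment problem.
Optimal: Delgado→Frontend role (83 pts), Santos→QA role (82 pts), Novak→Lead role (100 pts), Lindqvist→Backend role (99 pts), Eriksen→Design role (80 pts) — total 83+82+100+99+80 = 444 pts.
Column-greedy (each role in turn goes to its best remaining employee) gives 422 pts, worse by 22.
Next-best assignment: Delgado→Frontend role, Santos→QA role, Novak→Design role, Lindqvist→Backend role, Eriksen→Lead role = 434 pts.
Swapping Eriksen↔Santos (Eriksen→QA role 37 pts, Santos→Design role 97 pts) loses 28.
Every other assignment is strictly worse.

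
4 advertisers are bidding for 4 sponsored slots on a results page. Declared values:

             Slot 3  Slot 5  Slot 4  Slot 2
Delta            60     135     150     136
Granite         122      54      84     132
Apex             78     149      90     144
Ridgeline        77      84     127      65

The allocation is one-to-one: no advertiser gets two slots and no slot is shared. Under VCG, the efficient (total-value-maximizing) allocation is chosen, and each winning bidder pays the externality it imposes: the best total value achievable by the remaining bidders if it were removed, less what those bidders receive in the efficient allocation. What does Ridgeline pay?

Ridgeline pays $24.

Efficient allocation: Delta→Slot 2 ($136), Granite→Slot 3 ($122), Apex→Slot 5 ($149), Ridgeline→Slot 4 ($127); total welfare W = $534.
Ridgeline receives Slot 4 at value $127, so the others get W − 127 = $407.
Without Ridgeline: best allocation of the remaining 3 bidders over all 4 slots is Delta→Slot 4 ($150), Granite→Slot 2 ($132), Apex→Slot 5 ($149), total $431.
VCG payment = (others' best without Ridgeline) − (others' welfare with Ridgeline) = 431 − 407 = $24.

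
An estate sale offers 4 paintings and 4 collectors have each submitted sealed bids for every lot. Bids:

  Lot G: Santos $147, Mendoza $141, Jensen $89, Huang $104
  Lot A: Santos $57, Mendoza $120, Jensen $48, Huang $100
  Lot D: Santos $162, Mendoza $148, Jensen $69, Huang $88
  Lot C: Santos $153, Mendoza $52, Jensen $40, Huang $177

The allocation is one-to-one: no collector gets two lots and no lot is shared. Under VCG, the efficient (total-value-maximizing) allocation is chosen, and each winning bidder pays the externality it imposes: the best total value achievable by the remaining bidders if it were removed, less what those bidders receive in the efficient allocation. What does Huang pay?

Efficient allocation: Santos→Lot D ($162), Mendoza→Lot A ($120), Jensen→Lot G ($89), Huang→Lot C ($177); total welfare W = $548.
Huang receives Lot C at value $177, so the others get W − 177 = $371.
Without Huang: best allocation of the remaining 3 bidders over all 4 lots is Santos→Lot C ($153), Mendoza→Lot D ($148), Jensen→Lot G ($89), total $390.
VCG payment = (others' best without Huang) − (others' welfare with Huang) = 390 − 371 = $19.

Huang pays $19.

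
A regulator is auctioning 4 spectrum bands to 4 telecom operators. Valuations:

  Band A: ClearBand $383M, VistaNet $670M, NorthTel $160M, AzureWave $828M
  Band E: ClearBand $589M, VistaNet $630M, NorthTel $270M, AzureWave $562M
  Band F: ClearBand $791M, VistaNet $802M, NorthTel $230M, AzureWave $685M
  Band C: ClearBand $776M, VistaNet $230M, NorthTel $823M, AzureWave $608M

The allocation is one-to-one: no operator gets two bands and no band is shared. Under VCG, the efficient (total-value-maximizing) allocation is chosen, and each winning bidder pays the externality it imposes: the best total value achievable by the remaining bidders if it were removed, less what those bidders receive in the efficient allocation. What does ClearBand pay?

Efficient allocation: ClearBand→Band F ($791M), VistaNet→Band E ($630M), NorthTel→Band C ($823M), AzureWave→Band A ($828M); total welfare W = $3072M.
ClearBand receives Band F at value $791M, so the others get W − 791 = $2281M.
Without ClearBand: best allocation of the remaining 3 bidders over all 4 bands is VistaNet→Band F ($802M), NorthTel→Band C ($823M), AzureWave→Band A ($828M), total $2453M.
VCG payment = (others' best without ClearBand) − (others' welfare with ClearBand) = 2453 − 2281 = $172M.

ClearBand pays $172M.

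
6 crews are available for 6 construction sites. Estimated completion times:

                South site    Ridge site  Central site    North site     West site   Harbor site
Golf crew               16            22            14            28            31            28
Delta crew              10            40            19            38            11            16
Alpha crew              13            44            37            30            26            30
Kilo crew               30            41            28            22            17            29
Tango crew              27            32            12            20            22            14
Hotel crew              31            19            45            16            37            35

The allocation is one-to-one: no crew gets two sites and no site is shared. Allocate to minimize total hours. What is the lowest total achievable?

Minimum total: 93 hours

Treat this as an assignment problem: match each crew to one site.
Optimal: Golf crew→Central site (14 hours), Delta crew→West site (11 hours), Alpha crew→South site (13 hours), Kilo crew→North site (22 hours), Tango crew→Harbor site (14 hours), Hotel crew→Ridge site (19 hours) — total 14+11+13+22+14+19 = 93 hours.
Min-entry greedy (repeatedly take the single cheapest remaining cell) gives 107 hours, worse by 14.
Next-best assignment: Golf crew→Ridge site, Delta crew→Harbor site, Alpha crew→South site, Kilo crew→West site, Tango crew→Central site, Hotel crew→North site = 96 hours.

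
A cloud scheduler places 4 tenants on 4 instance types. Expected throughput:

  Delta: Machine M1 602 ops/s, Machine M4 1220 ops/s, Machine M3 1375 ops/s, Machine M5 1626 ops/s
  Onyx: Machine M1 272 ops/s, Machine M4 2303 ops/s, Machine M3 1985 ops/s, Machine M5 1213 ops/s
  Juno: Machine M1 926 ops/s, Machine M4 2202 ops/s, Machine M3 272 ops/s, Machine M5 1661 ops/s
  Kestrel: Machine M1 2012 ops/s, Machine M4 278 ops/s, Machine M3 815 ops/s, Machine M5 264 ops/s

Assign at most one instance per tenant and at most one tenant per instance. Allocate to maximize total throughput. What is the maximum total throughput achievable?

Optimal: Delta→Machine M5 (1626 ops/s), Onyx→Machine M3 (1985 ops/s), Juno→Machine M4 (2202 ops/s), Kestrel→Machine M1 (2012 ops/s) — total 1626+1985+2202+2012 = 7825 ops/s.
Row-greedy (each tenant in turn takes its best remaining instance) gives 5670 ops/s, worse by 2155.
Swapping Kestrel↔Onyx (Kestrel→Machine M3 815 ops/s, Onyx→Machine M1 272 ops/s) loses 2910.
Every other assignment is strictly worse.

Maximum total: 7825 ops/s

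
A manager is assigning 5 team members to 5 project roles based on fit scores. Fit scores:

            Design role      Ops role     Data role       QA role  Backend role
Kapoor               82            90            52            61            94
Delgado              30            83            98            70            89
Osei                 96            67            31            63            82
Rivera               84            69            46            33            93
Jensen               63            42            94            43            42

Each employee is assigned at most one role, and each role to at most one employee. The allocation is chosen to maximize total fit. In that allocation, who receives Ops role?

Optimal: Kapoor→Ops role (90 pts), Delgado→QA role (70 pts), Osei→Design role (96 pts), Rivera→Backend role (93 pts), Jensen→Data role (94 pts) — total 90+70+96+93+94 = 443 pts.
Row-greedy (each employee in turn takes its best remaining role) gives 400 pts, worse by 43.
Next-best assignment: Kapoor→QA role, Delgado→Ops role, Osei→Design role, Rivera→Backend role, Jensen→Data role = 427 pts.
Checked against all permutations: 443 pts is optimal.
Kapoor's own top role is Backend role (94 pts), but forcing Kapoor→Backend role and reassigning the rest optimally gives only 423 pts — worse by 20.

Kapoor receives Ops role.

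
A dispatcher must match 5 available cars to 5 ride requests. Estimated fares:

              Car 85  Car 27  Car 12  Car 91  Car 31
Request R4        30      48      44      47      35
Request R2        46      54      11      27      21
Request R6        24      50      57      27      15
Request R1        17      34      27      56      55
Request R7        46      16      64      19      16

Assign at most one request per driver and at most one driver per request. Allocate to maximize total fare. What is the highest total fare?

Optimal: Car 85→Request R2 ($46), Car 27→Request R6 ($50), Car 12→Request R7 ($64), Car 91→Request R4 ($47), Car 31→Request R1 ($55) — total 46+50+64+47+55 = $262.
Next-best assignment: Car 85→Request R7, Car 27→Request R2, Car 12→Request R6, Car 91→Request R4, Car 31→Request R1 = $259.
Checked against all permutations: $262 is optimal.

Max total: $262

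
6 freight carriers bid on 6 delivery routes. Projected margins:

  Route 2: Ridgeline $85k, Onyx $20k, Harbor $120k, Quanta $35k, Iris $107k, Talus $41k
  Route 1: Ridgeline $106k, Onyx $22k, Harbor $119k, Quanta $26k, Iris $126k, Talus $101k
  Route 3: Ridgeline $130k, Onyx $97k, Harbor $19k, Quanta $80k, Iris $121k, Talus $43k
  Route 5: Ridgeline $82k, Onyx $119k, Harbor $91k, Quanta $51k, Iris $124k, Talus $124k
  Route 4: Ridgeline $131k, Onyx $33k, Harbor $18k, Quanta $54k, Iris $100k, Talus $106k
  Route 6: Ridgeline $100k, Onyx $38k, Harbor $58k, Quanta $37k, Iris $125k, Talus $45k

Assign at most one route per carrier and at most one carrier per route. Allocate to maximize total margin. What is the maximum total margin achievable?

This is a one-to-one assignment (maximum-weight bipartite matching).
Optimal: Ridgeline→Route 4 ($131k), Onyx→Route 5 ($119k), Harbor→Route 2 ($120k), Quanta→Route 3 ($80k), Iris→Route 6 ($125k), Talus→Route 1 ($101k) — total 131+119+120+80+125+101 = $676k.
Column-greedy (each route in turn goes to its best remaining carrier) gives $592k, worse by 84.
No other one-to-one assignment exceeds $676k.

Maximum total: $676k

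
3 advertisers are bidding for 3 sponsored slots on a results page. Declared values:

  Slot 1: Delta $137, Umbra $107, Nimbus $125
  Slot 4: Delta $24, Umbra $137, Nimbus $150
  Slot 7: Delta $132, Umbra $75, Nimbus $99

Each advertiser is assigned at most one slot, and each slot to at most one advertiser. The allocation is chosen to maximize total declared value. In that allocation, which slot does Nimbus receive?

Nimbus receives Slot 1.

This is the linear assignment problem.
Optimal: Delta→Slot 7 ($132), Umbra→Slot 4 ($137), Nimbus→Slot 1 ($125) — total 132+137+125 = $394.
Max-entry greedy (repeatedly take the single best remaining cell) gives $362, worse by 32.
Swapping Delta↔Umbra (Delta→Slot 4 $24, Umbra→Slot 7 $75) loses 170.
Every other assignment is strictly worse.
Nimbus's own top slot is Slot 4 ($150), but forcing Nimbus→Slot 4 and reassigning the rest optimally gives only $389 — worse by 5.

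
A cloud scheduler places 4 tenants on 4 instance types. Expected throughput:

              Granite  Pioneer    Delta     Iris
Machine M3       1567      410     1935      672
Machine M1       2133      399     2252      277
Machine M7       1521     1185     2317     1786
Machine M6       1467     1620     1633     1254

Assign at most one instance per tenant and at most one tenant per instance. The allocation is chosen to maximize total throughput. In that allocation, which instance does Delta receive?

Delta receives Machine M3.

Optimal: Granite→Machine M1 (2133 ops/s), Pioneer→Machine M6 (1620 ops/s), Delta→Machine M3 (1935 ops/s), Iris→Machine M7 (1786 ops/s) — total 2133+1620+1935+1786 = 7474 ops/s.
Max-entry greedy (repeatedly take the single best remaining cell) gives 6742 ops/s, worse by 732.
Swapping Pioneer↔Delta (Pioneer→Machine M3 410 ops/s, Delta→Machine M6 1633 ops/s) loses 1512.
Delta's own top instance is Machine M7 (2317 ops/s), but forcing Delta→Machine M7 and reassigning the rest optimally gives only 6742 ops/s — worse by 732.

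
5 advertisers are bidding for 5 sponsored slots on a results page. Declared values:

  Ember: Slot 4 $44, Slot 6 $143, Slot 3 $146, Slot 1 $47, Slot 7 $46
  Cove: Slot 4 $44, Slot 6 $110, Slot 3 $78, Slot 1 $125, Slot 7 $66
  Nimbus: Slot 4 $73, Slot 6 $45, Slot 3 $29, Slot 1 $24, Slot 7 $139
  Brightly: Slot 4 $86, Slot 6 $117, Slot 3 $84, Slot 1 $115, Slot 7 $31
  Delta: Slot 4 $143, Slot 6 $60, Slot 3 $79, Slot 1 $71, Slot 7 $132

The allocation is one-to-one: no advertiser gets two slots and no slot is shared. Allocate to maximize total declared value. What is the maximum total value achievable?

Treat this as an assignment problem: match each advertiser to one slot.
Optimal: Ember→Slot 3 ($146), Cove→Slot 1 ($125), Nimbus→Slot 7 ($139), Brightly→Slot 6 ($117), Delta→Slot 4 ($143) — total 146+125+139+117+143 = $670.
Column-greedy (each slot in turn goes to its best remaining advertiser) gives $634, worse by 36.
Next-best assignment: Ember→Slot 3, Cove→Slot 6, Nimbus→Slot 7, Brightly→Slot 1, Delta→Slot 4 = $653.
Every other assignment is strictly worse.

Maximum total: $670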